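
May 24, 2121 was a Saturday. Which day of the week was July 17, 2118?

Count forward from the earlier date (July 17, 2118) to the later (May 24, 2121):
July 17, 2118 → July 17, 2119: 365 days.
July 17, 2119 → July 17, 2120: 366 days (2120 is a leap year).
July 2120: 31 − 17 = 14 days remain.
Then 9 full months totalling 273 days.
May 1–24, 2121: 24 days.
Residual: 311 days.
Total: 1042 days.
1042 mod 7 = 6, so 6 days before Saturday is Sunday.

Sunday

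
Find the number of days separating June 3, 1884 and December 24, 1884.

June 1884: 30 − 3 = 27 days remain.
Then July (31), August (31), September (30), October (31), November (30): 31 + 31 + 30 + 31 + 30 = 153 days.
December 1–24, 1884: 24 days.
Total: 27 + 153 + 24 = 204 days.

204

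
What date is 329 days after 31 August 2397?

26 July 2398

Count 329 days after August 31, 2397:
Day-of-year of August 31, 2397: 243.
Day-of-year of July 26, 2398: 207.
2397 has 365 days, so 365 − 243 = 122 days remain in 2397.
Total: 122 + 207 = 329 days.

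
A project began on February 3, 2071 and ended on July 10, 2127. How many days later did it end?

From February 3, 2071 to February 3, 2127: 56 years, of which 13 contain a Feb 29 — 43×365 + 13×366 = 20453 days.
(2100 is not a leap year (divisible by 100 but not 400).)
February 2127: 28 − 3 = 25 days remain (2127 is not a leap year, so February has 28 days).
Then March (31), April (30), May (31), June (30): 31 + 30 + 31 + 30 = 122 days.
July 1–10, 2127: 10 days.
Residual: 157 days.
Total: 20610 days.

20610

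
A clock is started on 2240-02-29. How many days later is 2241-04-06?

Day-of-year of February 29, 2240: 60.
Day-of-year of April 6, 2241: 96.
2240 has 366 days, so 366 − 60 = 306 days remain in 2240.
Total: 306 + 96 = 402 days.

402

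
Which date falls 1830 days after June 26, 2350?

June 30, 2355

Count 1830 days after June 26, 2350:
June 26, 2350 → June 26, 2351: 365 days.
June 26, 2351 → June 26, 2352: 366 days (2352 is a leap year).
June 26, 2352 → June 26, 2353: 365 days.
June 26, 2353 → June 26, 2354: 365 days.
June 26, 2354 → June 26, 2355: 365 days.
Within June 2355: 30 − 26 = 4 days.
Total: 1830 days.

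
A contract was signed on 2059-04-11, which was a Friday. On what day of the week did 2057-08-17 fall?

Count forward from the earlier date (August 17, 2057) to the later (April 11, 2059):
August 17, 2057 → August 17, 2058: 365 days.
August 2058: 31 − 17 = 14 days remain.
Then September (30), October (31), November (30), December (31), January (31), February 2059 (28), March (31): 30 + 31 + 30 + 31 + 31 + 28 + 31 = 212 days.
April 1–11, 2059: 11 days.
Residual: 237 days.
Total: 602 days.
602 is a multiple of 7, so 2057-08-17 falls on the same weekday: Friday.

Friday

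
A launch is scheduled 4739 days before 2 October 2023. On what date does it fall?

11 October 2010

Count 4739 days before October 2, 2023:
From October 11, 2010 to October 11, 2022: 12 years, of which 3 contain a Feb 29 — 9×365 + 3×366 = 4383 days.
October 2022: 31 − 11 = 20 days remain.
Then 11 full months totalling 334 days.
October 1–2, 2023: 2 days.
Residual: 356 days.
Total: 4739 days.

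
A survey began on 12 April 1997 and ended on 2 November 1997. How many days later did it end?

204

April 1997: 30 − 12 = 18 days remain.
Then May (31), June (30), July (31), August (31), September (30), October (31): 31 + 30 + 31 + 31 + 30 + 31 = 184 days.
November 1–2, 1997: 2 days.
Total: 18 + 184 + 2 = 204 days.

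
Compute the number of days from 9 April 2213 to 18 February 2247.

From April 9, 2213 to April 9, 2246: 33 years, of which 8 contain a Feb 29 — 25×365 + 8×366 = 12053 days.
April 2246: 30 − 9 = 21 days remain.
Then 9 full months totalling 276 days.
February 1–18, 2247: 18 days (2247 is not a leap year).
Residual: 315 days.
Total: 12368 days.

12368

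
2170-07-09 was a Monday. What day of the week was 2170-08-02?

July 2170: 31 − 9 = 22 days remain.
August 1–2, 2170: 2 days.
Total: 22 + 2 = 24 days.
24 mod 7 = 3, so 3 days after Monday is Thursday.

Thursday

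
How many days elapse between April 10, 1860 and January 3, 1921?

22182

Day-of-year of April 10, 1860: 101.
Day-of-year of January 3, 1921: 3.
1860 has 366 days, so 366 − 101 = 265 days remain in 1860.
Full years 1861–1920: 46 common + 14 leap = 46×365 + 14×366 = 21914 days.
Total: 265 + 21914 + 3 = 22182 days.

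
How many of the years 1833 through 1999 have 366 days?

Years divisible by 4: 1836, 1840, …, 1996 — 41 in all.
Of these, 1900 is divisible by 100 but not 400, so not leap.
Leap years: 41 − 1 = 40.

40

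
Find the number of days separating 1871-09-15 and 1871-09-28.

13

Within September 1871: 28 − 15 = 13 days.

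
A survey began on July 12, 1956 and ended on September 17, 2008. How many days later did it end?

From July 12, 1956 to July 12, 2008: 52 years, of which 13 contain a Feb 29 — 39×365 + 13×366 = 18993 days.
(2000 is a leap year (divisible by 400).)
July 2008: 31 − 12 = 19 days remain.
Then August (31): 31 days.
September 1–17, 2008: 17 days.
Residual: 67 days.
Total: 19060 days.

19060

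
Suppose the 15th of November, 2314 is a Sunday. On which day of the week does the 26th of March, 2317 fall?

Monday

Day-of-year of November 15, 2314: 319.
Day-of-year of March 26, 2317: 85.
2314 has 365 days, so 365 − 319 = 46 days remain in 2314.
Full years: 2315: 365; 2316: 366. Sum = 731.
Total: 46 + 731 + 85 = 862 days.
862 mod 7 = 1, so 1 day after Sunday is Monday.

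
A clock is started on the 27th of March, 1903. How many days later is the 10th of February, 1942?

14200

Day-of-year of March 27, 1903: 86.
Day-of-year of February 10, 1942: 41.
1903 has 365 days, so 365 − 86 = 279 days remain in 1903.
Full years 1904–1941: 28 common + 10 leap = 28×365 + 10×366 = 13880 days.
Total: 279 + 13880 + 41 = 14200 days.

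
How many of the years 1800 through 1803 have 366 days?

0

Years divisible by 4 in [1800, 1803]: 1800.
Of these, 1800 is divisible by 100 but not 400, so not leap.
Leap years: 1 − 1 = 0.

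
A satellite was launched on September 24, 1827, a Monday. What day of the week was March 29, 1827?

Count forward from the earlier date (March 29, 1827) to the later (September 24, 1827):
March 1827: 31 − 29 = 2 days remain.
Then April (30), May (31), June (30), July (31), August (31): 30 + 31 + 30 + 31 + 31 = 153 days.
September 1–24, 1827: 24 days.
Total: 2 + 153 + 24 = 179 days.
179 mod 7 = 4, so 4 days before Monday is Thursday.

Thursday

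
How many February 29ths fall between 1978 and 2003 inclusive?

6

Years divisible by 4 in [1978, 2003]: 1980, 1984, 1988, 1992, 1996, 2000.
2000 is divisible by 400, so still leap.
No century exceptions apply. Count: 6.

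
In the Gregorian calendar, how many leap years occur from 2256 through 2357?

25

Years divisible by 4: 2256, 2260, …, 2356 — 26 in all.
Of these, 2300 is divisible by 100 but not 400, so not leap.
Leap years: 26 − 1 = 25.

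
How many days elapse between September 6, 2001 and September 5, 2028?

9861

Day-of-year of September 6, 2001: 249.
Day-of-year of September 5, 2028: 249.
2001 has 365 days, so 365 − 249 = 116 days remain in 2001.
Full years 2002–2027: 20 common + 6 leap = 20×365 + 6×366 = 9496 days.
Total: 116 + 9496 + 249 = 9861 days.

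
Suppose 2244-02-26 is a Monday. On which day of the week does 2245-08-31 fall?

February 2244: 29 − 26 = 3 days remain (2244 is a leap year, so February has 29 days).
Then 17 full months totalling 518 days.
August 1–31, 2245: 31 days.
Total: 3 + 518 + 31 = 552 days.
552 mod 7 = 6, so 6 days after Monday is Sunday.

Sunday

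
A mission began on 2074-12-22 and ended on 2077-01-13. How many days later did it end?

753

December 22, 2074 → December 22, 2075: 365 days.
December 22, 2075 → December 22, 2076: 366 days (2076 is a leap year).
December 2076: 31 − 22 = 9 days remain.
January 1–13, 2077: 13 days.
Residual: 22 days.
Total: 753 days.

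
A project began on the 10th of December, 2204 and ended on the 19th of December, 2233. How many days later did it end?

From December 10, 2204 to December 10, 2233: 29 years, of which 7 contain a Feb 29 — 22×365 + 7×366 = 10592 days.
Within December 2233: 19 − 10 = 9 days.
Total: 10601 days.

10601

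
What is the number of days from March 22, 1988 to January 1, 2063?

From March 22, 1988 to March 22, 2062: 74 years, of which 18 contain a Feb 29 — 56×365 + 18×366 = 27028 days.
(2000 is a leap year (divisible by 400).)
March 2062: 31 − 22 = 9 days remain.
Then 9 full months totalling 275 days.
January 1, 2063: 1 day.
Residual: 285 days.
Total: 27313 days.

27313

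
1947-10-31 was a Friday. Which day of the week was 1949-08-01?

October 1947: 31 − 31 = 0 days remain.
Then 21 full months totalling 639 days.
August 1, 1949: 1 day.
Total: 0 + 639 + 1 = 640 days.
640 mod 7 = 3, so 3 days after Friday is Monday.

Monday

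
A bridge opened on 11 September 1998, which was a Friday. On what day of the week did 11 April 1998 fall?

Count forward from the earlier date (April 11, 1998) to the later (September 11, 1998):
April 1998: 30 − 11 = 19 days remain.
Then May (31), June (30), July (31), August (31): 31 + 30 + 31 + 31 = 123 days.
September 1–11, 1998: 11 days.
Total: 19 + 123 + 11 = 153 days.
153 mod 7 = 6, so 6 days before Friday is Saturday.

Saturday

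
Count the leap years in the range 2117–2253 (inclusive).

Years divisible by 4: 2120, 2124, …, 2252 — 34 in all.
Of these, 2200 is divisible by 100 but not 400, so not leap.
Leap years: 34 − 1 = 33.

33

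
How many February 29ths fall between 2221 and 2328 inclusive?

26

Years divisible by 4: 2224, 2228, …, 2328 — 27 in all.
Of these, 2300 is divisible by 100 but not 400, so not leap.
Leap years: 27 − 1 = 26.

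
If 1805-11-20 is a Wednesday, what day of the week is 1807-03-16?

Monday

Day-of-year of November 20, 1805: 324.
Day-of-year of March 16, 1807: 75.
1805 has 365 days, so 365 − 324 = 41 days remain in 1805.
Full years: 1806: 365. Sum = 365.
Total: 41 + 365 + 75 = 481 days.
481 mod 7 = 5, so 5 days after Wednesday is Monday.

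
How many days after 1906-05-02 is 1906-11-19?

201

May 1906: 31 − 2 = 29 days remain.
Then June (30), July (31), August (31), September (30), October (31): 30 + 31 + 31 + 30 + 31 = 153 days.
November 1–19, 1906: 19 days.
Total: 29 + 153 + 19 = 201 days.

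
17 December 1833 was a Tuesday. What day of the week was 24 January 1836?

Day-of-year of December 17, 1833: 351.
Day-of-year of January 24, 1836: 24.
1833 has 365 days, so 365 − 351 = 14 days remain in 1833.
Full years: 1834: 365; 1835: 365. Sum = 730.
Total: 14 + 730 + 24 = 768 days.
768 mod 7 = 5, so 5 days after Tuesday is Sunday.

Sunday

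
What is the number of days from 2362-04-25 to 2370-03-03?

2869

From April 25, 2362 to April 25, 2369: 7 years, of which 2 contain a Feb 29 — 5×365 + 2×366 = 2557 days.
April 2369: 30 − 25 = 5 days remain.
Then 10 full months totalling 304 days.
March 1–3, 2370: 3 days.
Residual: 312 days.
Total: 2869 days.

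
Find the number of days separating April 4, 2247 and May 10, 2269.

From April 4, 2247 to April 4, 2269: 22 years, of which 6 contain a Feb 29 — 16×365 + 6×366 = 8036 days.
April 2269: 30 − 4 = 26 days remain.
May 1–10, 2269: 10 days.
Residual: 36 days.
Total: 8072 days.

8072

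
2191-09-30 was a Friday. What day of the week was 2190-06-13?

Count forward from the earlier date (June 13, 2190) to the later (September 30, 2191):
Day-of-year of June 13, 2190: 164.
Day-of-year of September 30, 2191: 273.
2190 has 365 days, so 365 − 164 = 201 days remain in 2190.
Total: 201 + 273 = 474 days.
474 mod 7 = 5, so 5 days before Friday is Sunday.

Sunday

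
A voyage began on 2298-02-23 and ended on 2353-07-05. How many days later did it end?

From February 23, 2298 to February 23, 2353: 55 years, of which 13 contain a Feb 29 — 42×365 + 13×366 = 20088 days.
(2300 is not a leap year (divisible by 100 but not 400).)
February 2353: 28 − 23 = 5 days remain (2353 is not a leap year, so February has 28 days).
Then March (31), April (30), May (31), June (30): 31 + 30 + 31 + 30 = 122 days.
July 1–5, 2353: 5 days.
Residual: 132 days.
Total: 20220 days.

20220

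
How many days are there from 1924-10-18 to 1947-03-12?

8180

Day-of-year of October 18, 1924: 292.
Day-of-year of March 12, 1947: 71.
1924 has 366 days, so 366 − 292 = 74 days remain in 1924.
Full years 1925–1946: 17 common + 5 leap = 17×365 + 5×366 = 8035 days.
Total: 74 + 8035 + 71 = 8180 days.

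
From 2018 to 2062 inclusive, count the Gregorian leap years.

11

Years divisible by 4 in [2018, 2062]: 2020, 2024, 2028, 2032, 2036, 2040, 2044, 2048, 2052, 2056, 2060.
No century exceptions apply. Count: 11.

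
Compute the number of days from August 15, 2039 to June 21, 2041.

676

Day-of-year of August 15, 2039: 227.
Day-of-year of June 21, 2041: 172.
2039 has 365 days, so 365 − 227 = 138 days remain in 2039.
Full years: 2040: 366. Sum = 366.
Total: 138 + 366 + 172 = 676 days.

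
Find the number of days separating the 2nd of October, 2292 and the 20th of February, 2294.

October 2, 2292 → October 2, 2293: 365 days.
October 2293: 31 − 2 = 29 days remain.
Then November (30), December (31), January (31): 30 + 31 + 31 = 92 days.
February 1–20, 2294: 20 days (2294 is not a leap year).
Residual: 141 days.
Total: 506 days.

506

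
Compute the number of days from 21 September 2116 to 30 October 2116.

September 2116: 30 − 21 = 9 days remain.
October 1–30, 2116: 30 days.
Total: 9 + 30 = 39 days.

39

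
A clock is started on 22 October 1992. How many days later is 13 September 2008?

From October 22, 1992 to October 22, 2007: 15 years, of which 3 contain a Feb 29 — 12×365 + 3×366 = 5478 days.
(2000 is a leap year (divisible by 400).)
October 2007: 31 − 22 = 9 days remain.
Then 10 full months totalling 305 days.
September 1–13, 2008: 13 days.
Residual: 327 days.
Total: 5805 days.

5805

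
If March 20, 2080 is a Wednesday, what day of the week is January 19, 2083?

March 20, 2080 → March 20, 2081: 365 days.
March 20, 2081 → March 20, 2082: 365 days.
March 2082: 31 − 20 = 11 days remain.
Then 9 full months totalling 275 days.
January 1–19, 2083: 19 days.
Residual: 305 days.
Total: 1035 days.
1035 mod 7 = 6, so 6 days after Wednesday is Tuesday.

Tuesday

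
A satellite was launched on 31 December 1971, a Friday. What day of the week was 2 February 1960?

Count forward from the earlier date (February 2, 1960) to the later (December 31, 1971):
From February 2, 1960 to February 2, 1971: 11 years, of which 3 contain a Feb 29 — 8×365 + 3×366 = 4018 days.
February 1971: 28 − 2 = 26 days remain (1971 is not a leap year, so February has 28 days).
Then 9 full months totalling 275 days.
December 1–31, 1971: 31 days.
Residual: 332 days.
Total: 4350 days.
4350 mod 7 = 3, so 3 days before Friday is Tuesday.

Tuesday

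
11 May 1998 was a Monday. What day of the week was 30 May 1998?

Within May 1998: 30 − 11 = 19 days.
19 mod 7 = 5, so 5 days after Monday is Saturday.

Saturday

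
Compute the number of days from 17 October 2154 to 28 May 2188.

From October 17, 2154 to October 17, 2187: 33 years, of which 8 contain a Feb 29 — 25×365 + 8×366 = 12053 days.
October 2187: 31 − 17 = 14 days remain.
Then November (30), December (31), January (31), February 2188 (29), March (31), April (30): 30 + 31 + 31 + 29 + 31 + 30 = 182 days.
May 1–28, 2188: 28 days.
Residual: 224 days.
Total: 12277 days.

12277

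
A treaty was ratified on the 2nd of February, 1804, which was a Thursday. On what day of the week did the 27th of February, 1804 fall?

Within February 1804: 27 − 2 = 25 days.
25 mod 7 = 4, so 4 days after Thursday is Monday.

Monday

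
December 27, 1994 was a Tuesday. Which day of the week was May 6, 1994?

Friday

Count forward from the earlier date (May 6, 1994) to the later (December 27, 1994):
May 1994: 31 − 6 = 25 days remain.
Then June (30), July (31), August (31), September (30), October (31), November (30): 30 + 31 + 31 + 30 + 31 + 30 = 183 days.
December 1–27, 1994: 27 days.
Total: 25 + 183 + 27 = 235 days.
235 mod 7 = 4, so 4 days before Tuesday is Friday.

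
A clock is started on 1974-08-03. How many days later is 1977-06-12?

1044

Day-of-year of August 3, 1974: 215.
Day-of-year of June 12, 1977: 163.
1974 has 365 days, so 365 − 215 = 150 days remain in 1974.
Full years: 1975: 365; 1976: 366. Sum = 731.
Total: 150 + 731 + 163 = 1044 days.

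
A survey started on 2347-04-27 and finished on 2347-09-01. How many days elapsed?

127

April 2347: 30 − 27 = 3 days remain.
Then May (31), June (30), July (31), August (31): 31 + 30 + 31 + 31 = 123 days.
September 1, 2347: 1 day.
Total: 3 + 123 + 1 = 127 days.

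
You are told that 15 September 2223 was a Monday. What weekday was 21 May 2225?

Saturday

Day-of-year of September 15, 2223: 258.
Day-of-year of May 21, 2225: 141.
2223 has 365 days, so 365 − 258 = 107 days remain in 2223.
Full years: 2224: 366. Sum = 366.
Total: 107 + 366 + 141 = 614 days.
614 mod 7 = 5, so 5 days after Monday is Saturday.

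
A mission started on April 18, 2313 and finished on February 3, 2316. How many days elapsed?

1021

April 18, 2313 → April 18, 2314: 365 days.
April 18, 2314 → April 18, 2315: 365 days.
April 2315: 30 − 18 = 12 days remain.
Then 9 full months totalling 276 days.
February 1–3, 2316: 3 days (2316 is a leap year).
Residual: 291 days.
Total: 1021 days.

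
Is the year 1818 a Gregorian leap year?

1818 is not a leap year.

No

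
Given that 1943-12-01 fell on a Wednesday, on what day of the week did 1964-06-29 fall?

Monday

From December 1, 1943 to December 1, 1963: 20 years, of which 5 contain a Feb 29 — 15×365 + 5×366 = 7305 days.
December 1963: 31 − 1 = 30 days remain.
Then January (31), February 1964 (29), March (31), April (30), May (31): 31 + 29 + 31 + 30 + 31 = 152 days.
June 1–29, 1964: 29 days.
Residual: 211 days.
Total: 7516 days.
7516 mod 7 = 5, so 5 days after Wednesday is Monday.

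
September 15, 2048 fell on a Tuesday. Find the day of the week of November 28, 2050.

Monday

September 2048: 30 − 15 = 15 days remain.
Then 25 full months totalling 761 days.
November 1–28, 2050: 28 days.
Total: 15 + 761 + 28 = 804 days.
804 mod 7 = 6, so 6 days after Tuesday is Monday.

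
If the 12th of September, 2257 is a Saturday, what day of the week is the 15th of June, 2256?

Count forward from the earlier date (June 15, 2256) to the later (September 12, 2257):
June 2256: 30 − 15 = 15 days remain.
Then 14 full months totalling 427 days.
September 1–12, 2257: 12 days.
Total: 15 + 427 + 12 = 454 days.
454 mod 7 = 6, so 6 days before Saturday is Sunday.

Sunday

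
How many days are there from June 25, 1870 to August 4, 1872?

771

June 25, 1870 → June 25, 1871: 365 days.
June 25, 1871 → June 25, 1872: 366 days (1872 is a leap year).
June 1872: 30 − 25 = 5 days remain.
Then July (31): 31 days.
August 1–4, 1872: 4 days.
Residual: 40 days.
Total: 771 days.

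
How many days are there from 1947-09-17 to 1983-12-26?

13249

From September 17, 1947 to September 17, 1983: 36 years, of which 9 contain a Feb 29 — 27×365 + 9×366 = 13149 days.
September 1983: 30 − 17 = 13 days remain.
Then October (31), November (30): 31 + 30 = 61 days.
December 1–26, 1983: 26 days.
Residual: 100 days.
Total: 13249 days.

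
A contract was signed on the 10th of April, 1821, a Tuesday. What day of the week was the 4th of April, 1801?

Count forward from the earlier date (April 4, 1801) to the later (April 10, 1821):
From April 4, 1801 to April 4, 1821: 20 years, of which 5 contain a Feb 29 — 15×365 + 5×366 = 7305 days.
Within April 1821: 10 − 4 = 6 days.
Total: 7311 days.
7311 mod 7 = 3, so 3 days before Tuesday is Saturday.

Saturday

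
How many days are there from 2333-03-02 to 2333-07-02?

March 2333: 31 − 2 = 29 days remain.
Then April (30), May (31), June (30): 30 + 31 + 30 = 91 days.
July 1–2, 2333: 2 days.
Total: 29 + 91 + 2 = 122 days.

122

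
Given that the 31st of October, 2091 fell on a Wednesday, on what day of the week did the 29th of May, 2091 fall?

Count forward from the earlier date (May 29, 2091) to the later (October 31, 2091):
May 2091: 31 − 29 = 2 days remain.
Then June (30), July (31), August (31), September (30): 30 + 31 + 31 + 30 = 122 days.
October 1–31, 2091: 31 days.
Total: 2 + 122 + 31 = 155 days.
155 mod 7 = 1, so 1 day before Wednesday is Tuesday.

Tuesday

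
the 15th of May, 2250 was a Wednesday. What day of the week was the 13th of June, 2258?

Sunday

From May 15, 2250 to May 15, 2258: 8 years, of which 2 contain a Feb 29 — 6×365 + 2×366 = 2922 days.
May 2258: 31 − 15 = 16 days remain.
June 1–13, 2258: 13 days.
Residual: 29 days.
Total: 2951 days.
2951 mod 7 = 4, so 4 days after Wednesday is Sunday.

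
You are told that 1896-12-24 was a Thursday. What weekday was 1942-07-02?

Thursday

Day-of-year of December 24, 1896: 359.
Day-of-year of July 2, 1942: 183.
1896 has 366 days, so 366 − 359 = 7 days remain in 1896.
Full years 1897–1941: 35 common + 10 leap = 35×365 + 10×366 = 16435 days.
Total: 7 + 16435 + 183 = 16625 days.
16625 is a multiple of 7, so 1942-07-02 falls on the same weekday: Thursday.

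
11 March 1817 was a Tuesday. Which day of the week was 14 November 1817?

Friday

March 1817: 31 − 11 = 20 days remain.
Then April (30), May (31), June (30), July (31), August (31), September (30), October (31): 30 + 31 + 30 + 31 + 31 + 30 + 31 = 214 days.
November 1–14, 1817: 14 days.
Total: 20 + 214 + 14 = 248 days.
248 mod 7 = 3, so 3 days after Tuesday is Friday.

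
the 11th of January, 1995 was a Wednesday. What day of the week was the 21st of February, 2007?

Wednesday

From January 11, 1995 to January 11, 2007: 12 years, of which 3 contain a Feb 29 — 9×365 + 3×366 = 4383 days.
(2000 is a leap year (divisible by 400).)
January 2007: 31 − 11 = 20 days remain.
February 1–21, 2007: 21 days (2007 is not a leap year).
Residual: 41 days.
Total: 4424 days.
4424 is a multiple of 7, so the 21st of February, 2007 falls on the same weekday: Wednesday.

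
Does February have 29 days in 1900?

No

1900 is not a leap year (divisible by 100 but not 400).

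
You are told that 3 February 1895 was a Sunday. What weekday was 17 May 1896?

February 1895: 28 − 3 = 25 days remain (1895 is not a leap year, so February has 28 days).
Then 14 full months totalling 427 days.
May 1–17, 1896: 17 days.
Total: 25 + 427 + 17 = 469 days.
469 is a multiple of 7, so 17 May 1896 falls on the same weekday: Sunday.

Sunday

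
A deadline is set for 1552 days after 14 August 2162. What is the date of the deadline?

13 November 2166

Count 1552 days after August 14, 2162:
August 14, 2162 → August 14, 2163: 365 days.
August 14, 2163 → August 14, 2164: 366 days (2164 is a leap year).
August 14, 2164 → August 14, 2165: 365 days.
August 14, 2165 → August 14, 2166: 365 days.
August 2166: 31 − 14 = 17 days remain.
Then September (30), October (31): 30 + 31 = 61 days.
November 1–13, 2166: 13 days.
Residual: 91 days.
Total: 1552 days.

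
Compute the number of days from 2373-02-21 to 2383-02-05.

3636

Day-of-year of February 21, 2373: 52.
Day-of-year of February 5, 2383: 36.
2373 has 365 days, so 365 − 52 = 313 days remain in 2373.
Full years 2374–2382: 7 common + 2 leap = 7×365 + 2×366 = 3287 days.
Total: 313 + 3287 + 36 = 3636 days.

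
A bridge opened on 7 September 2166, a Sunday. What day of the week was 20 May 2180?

Saturday

From September 7, 2166 to September 7, 2179: 13 years, of which 3 contain a Feb 29 — 10×365 + 3×366 = 4748 days.
September 2179: 30 − 7 = 23 days remain.
Then October (31), November (30), December (31), January (31), February 2180 (29), March (31), April (30): 31 + 30 + 31 + 31 + 29 + 31 + 30 = 213 days.
May 1–20, 2180: 20 days.
Residual: 256 days.
Total: 5004 days.
5004 mod 7 = 6, so 6 days after Sunday is Saturday.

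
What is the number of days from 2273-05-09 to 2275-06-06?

758

May 9, 2273 → May 9, 2274: 365 days.
May 9, 2274 → May 9, 2275: 365 days.
May 2275: 31 − 9 = 22 days remain.
June 1–6, 2275: 6 days.
Residual: 28 days.
Total: 758 days.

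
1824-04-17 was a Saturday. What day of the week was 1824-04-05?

Monday

Count forward from the earlier date (April 5, 1824) to the later (April 17, 1824):
Within April 1824: 17 − 5 = 12 days.
12 mod 7 = 5, so 5 days before Saturday is Monday.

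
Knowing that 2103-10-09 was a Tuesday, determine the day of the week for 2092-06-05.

Thursday

Count forward from the earlier date (June 5, 2092) to the later (October 9, 2103):
From June 5, 2092 to June 5, 2103: 11 years, of which 1 contains a Feb 29 — 10×365 + 1×366 = 4016 days.
(2100 is not a leap year (divisible by 100 but not 400).)
June 2103: 30 − 5 = 25 days remain.
Then July (31), August (31), September (30): 31 + 31 + 30 = 92 days.
October 1–9, 2103: 9 days.
Residual: 126 days.
Total: 4142 days.
4142 mod 7 = 5, so 5 days before Tuesday is Thursday.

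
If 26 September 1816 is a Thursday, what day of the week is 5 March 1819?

Day-of-year of September 26, 1816: 270.
Day-of-year of March 5, 1819: 64.
1816 has 366 days, so 366 − 270 = 96 days remain in 1816.
Full years: 1817: 365; 1818: 365. Sum = 730.
Total: 96 + 730 + 64 = 890 days.
890 mod 7 = 1, so 1 day after Thursday is Friday.

Friday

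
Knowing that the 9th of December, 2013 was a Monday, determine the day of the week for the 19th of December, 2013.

Thursday

Within December 2013: 19 − 9 = 10 days.
10 mod 7 = 3, so 3 days after Monday is Thursday.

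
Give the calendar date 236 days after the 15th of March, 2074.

the 6th of November, 2074

Count 236 days after March 15, 2074:
March 2074: 31 − 15 = 16 days remain.
Then April (30), May (31), June (30), July (31), August (31), September (30), October (31): 30 + 31 + 30 + 31 + 31 + 30 + 31 = 214 days.
November 1–6, 2074: 6 days.
Total: 16 + 214 + 6 = 236 days.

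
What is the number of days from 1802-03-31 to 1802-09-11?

March 1802: 31 − 31 = 0 days remain.
Then April (30), May (31), June (30), July (31), August (31): 30 + 31 + 30 + 31 + 31 = 153 days.
September 1–11, 1802: 11 days.
Total: 0 + 153 + 11 = 164 days.

164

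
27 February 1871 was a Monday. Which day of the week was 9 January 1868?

Count forward from the earlier date (January 9, 1868) to the later (February 27, 1871):
Day-of-year of January 9, 1868: 9.
Day-of-year of February 27, 1871: 58.
1868 has 366 days, so 366 − 9 = 357 days remain in 1868.
Full years: 1869: 365; 1870: 365. Sum = 730.
Total: 357 + 730 + 58 = 1145 days.
1145 mod 7 = 4, so 4 days before Monday is Thursday.

Thursday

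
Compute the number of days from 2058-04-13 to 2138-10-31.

29420

Day-of-year of April 13, 2058: 103.
Day-of-year of October 31, 2138: 304.
2058 has 365 days, so 365 − 103 = 262 days remain in 2058.
Full years 2059–2137: 60 common + 19 leap = 60×365 + 19×366 = 28854 days.
Total: 262 + 28854 + 304 = 29420 days.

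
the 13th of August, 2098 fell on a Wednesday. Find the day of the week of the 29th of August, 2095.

Monday

Count forward from the earlier date (August 29, 2095) to the later (August 13, 2098):
August 29, 2095 → August 29, 2096: 366 days (2096 is a leap year).
August 29, 2096 → August 29, 2097: 365 days.
August 2097: 31 − 29 = 2 days remain.
Then 11 full months totalling 334 days.
August 1–13, 2098: 13 days.
Residual: 349 days.
Total: 1080 days.
1080 mod 7 = 2, so 2 days before Wednesday is Monday.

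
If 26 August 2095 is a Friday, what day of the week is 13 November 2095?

August 2095: 31 − 26 = 5 days remain.
Then September (30), October (31): 30 + 31 = 61 days.
November 1–13, 2095: 13 days.
Total: 5 + 61 + 13 = 79 days.
79 mod 7 = 2, so 2 days after Friday is Sunday.

Sunday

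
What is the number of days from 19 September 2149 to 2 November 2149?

44

September 2149: 30 − 19 = 11 days remain.
Then October (31): 31 days.
November 1–2, 2149: 2 days.
Total: 11 + 31 + 2 = 44 days.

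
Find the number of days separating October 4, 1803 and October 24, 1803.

Within October 1803: 24 − 4 = 20 days.

20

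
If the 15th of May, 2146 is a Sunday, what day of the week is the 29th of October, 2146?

May 2146: 31 − 15 = 16 days remain.
Then June (30), July (31), August (31), September (30): 30 + 31 + 31 + 30 = 122 days.
October 1–29, 2146: 29 days.
Total: 16 + 122 + 29 = 167 days.
167 mod 7 = 6, so 6 days after Sunday is Saturday.

Saturday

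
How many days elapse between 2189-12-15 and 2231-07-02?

15173

Day-of-year of December 15, 2189: 349.
Day-of-year of July 2, 2231: 183.
2189 has 365 days, so 365 − 349 = 16 days remain in 2189.
Full years 2190–2230: 32 common + 9 leap = 32×365 + 9×366 = 14974 days.
Total: 16 + 14974 + 183 = 15173 days.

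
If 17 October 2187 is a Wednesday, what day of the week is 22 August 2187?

Count forward from the earlier date (August 22, 2187) to the later (October 17, 2187):
August 2187: 31 − 22 = 9 days remain.
Then September (30): 30 days.
October 1–17, 2187: 17 days.
Total: 9 + 30 + 17 = 56 days.
56 is a multiple of 7, so 22 August 2187 falls on the same weekday: Wednesday.

Wednesday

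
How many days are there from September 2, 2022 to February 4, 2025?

Day-of-year of September 2, 2022: 245.
Day-of-year of February 4, 2025: 35.
2022 has 365 days, so 365 − 245 = 120 days remain in 2022.
Full years: 2023: 365; 2024: 366. Sum = 731.
Total: 120 + 731 + 35 = 886 days.

886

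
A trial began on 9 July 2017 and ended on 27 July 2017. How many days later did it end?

Within July 2017: 27 − 9 = 18 days.

18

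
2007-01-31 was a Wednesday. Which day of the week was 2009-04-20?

Monday

January 31, 2007 → January 31, 2008: 365 days.
January 31, 2008 → January 31, 2009: 366 days (2008 is a leap year).
January 2009: 31 − 31 = 0 days remain.
Then February 2009 (28), March (31): 28 + 31 = 59 days.
April 1–20, 2009: 20 days.
Residual: 79 days.
Total: 810 days.
810 mod 7 = 5, so 5 days after Wednesday is Monday.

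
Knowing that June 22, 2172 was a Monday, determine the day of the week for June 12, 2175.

Monday

Day-of-year of June 22, 2172: 174.
Day-of-year of June 12, 2175: 163.
2172 has 366 days, so 366 − 174 = 192 days remain in 2172.
Full years: 2173: 365; 2174: 365. Sum = 730.
Total: 192 + 730 + 163 = 1085 days.
1085 is a multiple of 7, so June 12, 2175 falls on the same weekday: Monday.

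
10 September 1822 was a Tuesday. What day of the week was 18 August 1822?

Sunday

Count forward from the earlier date (August 18, 1822) to the later (September 10, 1822):
August 1822: 31 − 18 = 13 days remain.
September 1–10, 1822: 10 days.
Total: 13 + 10 = 23 days.
23 mod 7 = 2, so 2 days before Tuesday is Sunday.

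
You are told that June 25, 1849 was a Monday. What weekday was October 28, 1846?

Count forward from the earlier date (October 28, 1846) to the later (June 25, 1849):
Day-of-year of October 28, 1846: 301.
Day-of-year of June 25, 1849: 176.
1846 has 365 days, so 365 − 301 = 64 days remain in 1846.
Full years: 1847: 365; 1848: 366. Sum = 731.
Total: 64 + 731 + 176 = 971 days.
971 mod 7 = 5, so 5 days before Monday is Wednesday.

Wednesday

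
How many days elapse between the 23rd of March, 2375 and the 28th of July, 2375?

127

March 2375: 31 − 23 = 8 days remain.
Then April (30), May (31), June (30): 30 + 31 + 30 = 91 days.
July 1–28, 2375: 28 days.
Total: 8 + 91 + 28 = 127 days.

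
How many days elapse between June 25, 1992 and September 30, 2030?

13976

Day-of-year of June 25, 1992: 177.
Day-of-year of September 30, 2030: 273.
1992 has 366 days, so 366 − 177 = 189 days remain in 1992.
Full years 1993–2029: 28 common + 9 leap = 28×365 + 9×366 = 13514 days.
Total: 189 + 13514 + 273 = 13976 days.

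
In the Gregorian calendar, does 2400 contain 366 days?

Yes

2400 is a leap year (divisible by 400).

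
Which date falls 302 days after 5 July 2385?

3 May 2386

Count 302 days after July 5, 2385:
July 2385: 31 − 5 = 26 days remain.
Then 9 full months totalling 273 days.
May 1–3, 2386: 3 days.
Total: 26 + 273 + 3 = 302 days.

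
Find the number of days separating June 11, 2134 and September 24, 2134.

105

June 2134: 30 − 11 = 19 days remain.
Then July (31), August (31): 31 + 31 = 62 days.
September 1–24, 2134: 24 days.
Total: 19 + 62 + 24 = 105 days.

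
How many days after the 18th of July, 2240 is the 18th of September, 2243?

Day-of-year of July 18, 2240: 200.
Day-of-year of September 18, 2243: 261.
2240 has 366 days, so 366 − 200 = 166 days remain in 2240.
Full years: 2241: 365; 2242: 365. Sum = 730.
Total: 166 + 730 + 261 = 1157 days.

1157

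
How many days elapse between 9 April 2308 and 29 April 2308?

20

Within April 2308: 29 − 9 = 20 days.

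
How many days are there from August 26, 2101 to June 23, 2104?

1032

August 26, 2101 → August 26, 2102: 365 days.
August 26, 2102 → August 26, 2103: 365 days.
August 2103: 31 − 26 = 5 days remain.
Then 9 full months totalling 274 days.
June 1–23, 2104: 23 days.
Residual: 302 days.
Total: 1032 days.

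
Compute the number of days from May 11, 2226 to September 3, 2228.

846

May 11, 2226 → May 11, 2227: 365 days.
May 11, 2227 → May 11, 2228: 366 days (2228 is a leap year).
May 2228: 31 − 11 = 20 days remain.
Then June (30), July (31), August (31): 30 + 31 + 31 = 92 days.
September 1–3, 2228: 3 days.
Residual: 115 days.
Total: 846 days.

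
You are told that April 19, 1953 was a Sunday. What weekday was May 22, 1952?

Thursday

Count forward from the earlier date (May 22, 1952) to the later (April 19, 1953):
Day-of-year of May 22, 1952: 143.
Day-of-year of April 19, 1953: 109.
1952 has 366 days, so 366 − 143 = 223 days remain in 1952.
Total: 223 + 109 = 332 days.
332 mod 7 = 3, so 3 days before Sunday is Thursday.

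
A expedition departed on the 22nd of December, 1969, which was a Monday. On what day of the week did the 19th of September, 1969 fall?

Count forward from the earlier date (September 19, 1969) to the later (December 22, 1969):
September 1969: 30 − 19 = 11 days remain.
Then October (31), November (30): 31 + 30 = 61 days.
December 1–22, 1969: 22 days.
Total: 11 + 61 + 22 = 94 days.
94 mod 7 = 3, so 3 days before Monday is Friday.

Friday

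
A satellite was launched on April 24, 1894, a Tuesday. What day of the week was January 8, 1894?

Count forward from the earlier date (January 8, 1894) to the later (April 24, 1894):
January 1894: 31 − 8 = 23 days remain.
Then February 1894 (28), March (31): 28 + 31 = 59 days.
April 1–24, 1894: 24 days.
Total: 23 + 59 + 24 = 106 days.
106 mod 7 = 1, so 1 day before Tuesday is Monday.

Monday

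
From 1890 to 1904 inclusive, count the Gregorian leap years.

Years divisible by 4 in [1890, 1904]: 1892, 1896, 1900, 1904.
Of these, 1900 is divisible by 100 but not 400, so not leap.
Leap years: 4 − 1 = 3.

3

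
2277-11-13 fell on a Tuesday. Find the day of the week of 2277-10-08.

Count forward from the earlier date (October 8, 2277) to the later (November 13, 2277):
October 2277: 31 − 8 = 23 days remain.
November 1–13, 2277: 13 days.
Total: 23 + 13 = 36 days.
36 mod 7 = 1, so 1 day before Tuesday is Monday.

Monday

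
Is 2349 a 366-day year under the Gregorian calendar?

No

2349 is not a leap year.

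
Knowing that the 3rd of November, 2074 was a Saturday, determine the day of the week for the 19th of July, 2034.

Wednesday

Count forward from the earlier date (July 19, 2034) to the later (November 3, 2074):
From July 19, 2034 to July 19, 2074: 40 years, of which 10 contain a Feb 29 — 30×365 + 10×366 = 14610 days.
July 2074: 31 − 19 = 12 days remain.
Then August (31), September (30), October (31): 31 + 30 + 31 = 92 days.
November 1–3, 2074: 3 days.
Residual: 107 days.
Total: 14717 days.
14717 mod 7 = 3, so 3 days before Saturday is Wednesday.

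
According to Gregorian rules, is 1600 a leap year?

1600 is a leap year (divisible by 400).

Yes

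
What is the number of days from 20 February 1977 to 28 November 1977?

February 1977: 28 − 20 = 8 days remain (1977 is not a leap year, so February has 28 days).
Then March (31), April (30), May (31), June (30), July (31), August (31), September (30), October (31): 31 + 30 + 31 + 30 + 31 + 31 + 30 + 31 = 245 days.
November 1–28, 1977: 28 days.
Total: 8 + 245 + 28 = 281 days.

281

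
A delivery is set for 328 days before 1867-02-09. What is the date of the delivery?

1866-03-18

Count 328 days before February 9, 1867:
March 1866: 31 − 18 = 13 days remain.
Then 10 full months totalling 306 days.
February 1–9, 1867: 9 days (1867 is not a leap year).
Residual: 328 days.
Total: 328 days.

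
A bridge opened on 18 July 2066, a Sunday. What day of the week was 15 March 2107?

Tuesday

From July 18, 2066 to July 18, 2106: 40 years, of which 9 contain a Feb 29 — 31×365 + 9×366 = 14609 days.
(2100 is not a leap year (divisible by 100 but not 400).)
July 2106: 31 − 18 = 13 days remain.
Then August (31), September (30), October (31), November (30), December (31), January (31), February 2107 (28): 31 + 30 + 31 + 30 + 31 + 31 + 28 = 212 days.
March 1–15, 2107: 15 days.
Residual: 240 days.
Total: 14849 days.
14849 mod 7 = 2, so 2 days after Sunday is Tuesday.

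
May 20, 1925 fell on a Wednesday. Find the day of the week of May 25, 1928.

Friday

Day-of-year of May 20, 1925: 140.
Day-of-year of May 25, 1928: 146.
1925 has 365 days, so 365 − 140 = 225 days remain in 1925.
Full years: 1926: 365; 1927: 365. Sum = 730.
Total: 225 + 730 + 146 = 1101 days.
1101 mod 7 = 2, so 2 days after Wednesday is Friday.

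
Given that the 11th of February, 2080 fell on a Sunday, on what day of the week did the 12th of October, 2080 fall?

February 2080: 29 − 11 = 18 days remain (2080 is a leap year, so February has 29 days).
Then March (31), April (30), May (31), June (30), July (31), August (31), September (30): 31 + 30 + 31 + 30 + 31 + 31 + 30 = 214 days.
October 1–12, 2080: 12 days.
Total: 18 + 214 + 12 = 244 days.
244 mod 7 = 6, so 6 days after Sunday is Saturday.

Saturday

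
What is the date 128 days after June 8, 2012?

October 14, 2012

Count 128 days after June 8, 2012:
June 2012: 30 − 8 = 22 days remain.
Then July (31), August (31), September (30): 31 + 31 + 30 = 92 days.
October 1–14, 2012: 14 days.
Total: 22 + 92 + 14 = 128 days.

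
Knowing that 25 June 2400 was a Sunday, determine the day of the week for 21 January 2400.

Friday

Count forward from the earlier date (January 21, 2400) to the later (June 25, 2400):
January 2400: 31 − 21 = 10 days remain.
Then February 2400 (29), March (31), April (30), May (31): 29 + 31 + 30 + 31 = 121 days.
June 1–25, 2400: 25 days.
Total: 10 + 121 + 25 = 156 days.
156 mod 7 = 2, so 2 days before Sunday is Friday.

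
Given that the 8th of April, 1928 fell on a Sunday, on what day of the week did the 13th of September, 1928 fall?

April 1928: 30 − 8 = 22 days remain.
Then May (31), June (30), July (31), August (31): 31 + 30 + 31 + 31 = 123 days.
September 1–13, 1928: 13 days.
Total: 22 + 123 + 13 = 158 days.
158 mod 7 = 4, so 4 days after Sunday is Thursday.

Thursday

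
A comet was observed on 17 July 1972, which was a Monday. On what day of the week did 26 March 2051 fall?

From July 17, 1972 to July 17, 2050: 78 years, of which 19 contain a Feb 29 — 59×365 + 19×366 = 28489 days.
(2000 is a leap year (divisible by 400).)
July 2050: 31 − 17 = 14 days remain.
Then August (31), September (30), October (31), November (30), December (31), January (31), February 2051 (28): 31 + 30 + 31 + 30 + 31 + 31 + 28 = 212 days.
March 1–26, 2051: 26 days.
Residual: 252 days.
Total: 28741 days.
28741 mod 7 = 6, so 6 days after Monday is Sunday.

Sunday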